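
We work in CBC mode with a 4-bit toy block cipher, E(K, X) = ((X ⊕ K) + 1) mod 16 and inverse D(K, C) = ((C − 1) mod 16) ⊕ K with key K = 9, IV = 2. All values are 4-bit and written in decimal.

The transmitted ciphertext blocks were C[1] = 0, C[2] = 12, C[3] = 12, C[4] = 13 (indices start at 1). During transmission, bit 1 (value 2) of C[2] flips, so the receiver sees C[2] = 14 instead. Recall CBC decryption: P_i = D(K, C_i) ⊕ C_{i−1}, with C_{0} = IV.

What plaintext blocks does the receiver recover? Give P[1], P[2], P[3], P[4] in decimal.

P[1] = 4, P[2] = 4, P[3] = 12, P[4] = 9

Only C[2] changed, to 14. In CBC, a change in C_i garbles P_i and flips the same bit in P_{i+1}. Decrypting the received ciphertext:
P[1]: D(K, 0) = 6; 6 ⊕ 2 = 4.
P[2]: D(K, 14) = 4; 4 ⊕ 0 = 4.
P[3]: D(K, 12) = 2; 2 ⊕ 14 = 12.
P[4]: D(K, 13) = 5; 5 ⊕ 12 = 9.
Blocks that differ from the original plaintext: P[2], P[3].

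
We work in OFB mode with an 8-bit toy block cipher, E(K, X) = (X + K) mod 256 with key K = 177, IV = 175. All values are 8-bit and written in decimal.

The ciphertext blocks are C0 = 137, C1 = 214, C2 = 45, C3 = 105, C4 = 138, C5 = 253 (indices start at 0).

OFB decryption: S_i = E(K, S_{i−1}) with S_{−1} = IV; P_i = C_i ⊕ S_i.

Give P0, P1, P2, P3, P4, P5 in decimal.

P0 = 233, P1 = 199, P2 = 239, P3 = 26, P4 = 174, P5 = 40

P0: S = E(K, 175) = 96; 137 ⊕ 96 = 233.
P1: S = E(K, 96) = 17; 214 ⊕ 17 = 199.
P2: S = E(K, 17) = 194; 45 ⊕ 194 = 239.
P3: S = E(K, 194) = 115; 105 ⊕ 115 = 26.
P4: S = E(K, 115) = 36; 138 ⊕ 36 = 174.
P5: S = E(K, 36) = 213; 253 ⊕ 213 = 40.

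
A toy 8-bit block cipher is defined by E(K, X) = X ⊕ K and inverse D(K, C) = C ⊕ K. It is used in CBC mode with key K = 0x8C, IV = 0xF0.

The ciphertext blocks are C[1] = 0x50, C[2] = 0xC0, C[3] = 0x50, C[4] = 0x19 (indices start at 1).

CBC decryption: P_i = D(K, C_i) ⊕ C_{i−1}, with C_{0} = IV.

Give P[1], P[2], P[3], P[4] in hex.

P[1]: D(K, 0x50) = 0xDC; 0xDC ⊕ 0xF0 = 0x2C.
P[2]: D(K, 0xC0) = 0x4C; 0x4C ⊕ 0x50 = 0x1C.
P[3]: D(K, 0x50) = 0xDC; 0xDC ⊕ 0xC0 = 0x1C.
P[4]: D(K, 0x19) = 0x95; 0x95 ⊕ 0x50 = 0xC5.

P[1] = 0x2C, P[2] = 0x1C, P[3] = 0x1C, P[4] = 0xC5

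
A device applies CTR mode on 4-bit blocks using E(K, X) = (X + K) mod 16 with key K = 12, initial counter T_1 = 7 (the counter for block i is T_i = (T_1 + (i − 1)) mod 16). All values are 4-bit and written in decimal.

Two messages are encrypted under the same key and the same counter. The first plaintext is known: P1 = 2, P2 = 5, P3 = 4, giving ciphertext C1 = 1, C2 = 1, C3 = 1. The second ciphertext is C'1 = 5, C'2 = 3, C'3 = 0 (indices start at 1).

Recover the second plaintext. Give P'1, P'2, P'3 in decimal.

P'1 = 6, P'2 = 7, P'3 = 5

In CTR with a reused counter, both messages share the same keystream S_i, so C_i ⊕ C'_i = P_i ⊕ P'_i and thus P'_i = P_i ⊕ C_i ⊕ C'_i.
P'1: 2 ⊕ 1 ⊕ 5 = 6.
P'2: 5 ⊕ 1 ⊕ 3 = 7.
P'3: 4 ⊕ 1 ⊕ 0 = 5.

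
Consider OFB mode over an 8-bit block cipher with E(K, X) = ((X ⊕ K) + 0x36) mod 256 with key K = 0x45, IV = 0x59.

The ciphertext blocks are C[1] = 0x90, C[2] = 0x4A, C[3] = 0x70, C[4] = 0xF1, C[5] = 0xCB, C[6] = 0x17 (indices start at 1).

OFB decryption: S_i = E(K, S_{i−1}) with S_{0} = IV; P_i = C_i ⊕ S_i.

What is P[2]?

P[2] = 0x07

P[1]: S = E(K, 0x59) = 0x52; 0x90 ⊕ 0x52 = 0xC2.
P[2]: S = E(K, 0x52) = 0x4D; 0x4A ⊕ 0x4D = 0x07.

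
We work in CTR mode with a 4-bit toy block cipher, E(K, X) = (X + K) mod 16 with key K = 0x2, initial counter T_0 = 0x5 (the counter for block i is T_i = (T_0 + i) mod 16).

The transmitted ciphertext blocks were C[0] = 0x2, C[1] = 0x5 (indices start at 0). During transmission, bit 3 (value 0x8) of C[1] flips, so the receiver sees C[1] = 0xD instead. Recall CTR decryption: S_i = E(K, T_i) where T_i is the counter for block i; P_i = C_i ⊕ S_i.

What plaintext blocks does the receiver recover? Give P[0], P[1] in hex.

Only C[1] changed, to 0xD. In CTR, a change in C_i flips the same bit in P_i only; the keystream is unaffected. Decrypting the received ciphertext:
P[0]: T = 0x5, S = E(K, T) = 0x7; 0x2 ⊕ 0x7 = 0x5.
P[1]: T = 0x6, S = E(K, T) = 0x8; 0xD ⊕ 0x8 = 0x5.
Blocks that differ from the original plaintext: P[1].

P[0] = 0x5, P[1] = 0x5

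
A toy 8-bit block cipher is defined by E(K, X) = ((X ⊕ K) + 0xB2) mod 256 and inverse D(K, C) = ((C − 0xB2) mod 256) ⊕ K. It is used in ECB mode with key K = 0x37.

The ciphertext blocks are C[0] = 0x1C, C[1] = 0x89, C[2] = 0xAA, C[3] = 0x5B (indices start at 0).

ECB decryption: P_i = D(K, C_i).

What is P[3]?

P[3] = 0x9E

P[3]: D(K, 0x5B) = 0x9E.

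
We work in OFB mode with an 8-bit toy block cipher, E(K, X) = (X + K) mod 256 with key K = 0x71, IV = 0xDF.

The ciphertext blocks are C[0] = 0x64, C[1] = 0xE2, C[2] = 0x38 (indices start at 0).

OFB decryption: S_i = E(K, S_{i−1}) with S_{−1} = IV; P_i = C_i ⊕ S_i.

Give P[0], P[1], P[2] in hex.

P[0] = 0x34, P[1] = 0x23, P[2] = 0x0A

P[0]: S = E(K, 0xDF) = 0x50; 0x64 ⊕ 0x50 = 0x34.
P[1]: S = E(K, 0x50) = 0xC1; 0xE2 ⊕ 0xC1 = 0x23.
P[2]: S = E(K, 0xC1) = 0x32; 0x38 ⊕ 0x32 = 0x0A.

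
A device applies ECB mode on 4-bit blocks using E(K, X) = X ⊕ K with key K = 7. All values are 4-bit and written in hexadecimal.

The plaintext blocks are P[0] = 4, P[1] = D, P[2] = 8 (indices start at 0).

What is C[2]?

C[2] = F

ECB encryption: C_i = E(K, P_i).
C[2]: E(K, 8) = F.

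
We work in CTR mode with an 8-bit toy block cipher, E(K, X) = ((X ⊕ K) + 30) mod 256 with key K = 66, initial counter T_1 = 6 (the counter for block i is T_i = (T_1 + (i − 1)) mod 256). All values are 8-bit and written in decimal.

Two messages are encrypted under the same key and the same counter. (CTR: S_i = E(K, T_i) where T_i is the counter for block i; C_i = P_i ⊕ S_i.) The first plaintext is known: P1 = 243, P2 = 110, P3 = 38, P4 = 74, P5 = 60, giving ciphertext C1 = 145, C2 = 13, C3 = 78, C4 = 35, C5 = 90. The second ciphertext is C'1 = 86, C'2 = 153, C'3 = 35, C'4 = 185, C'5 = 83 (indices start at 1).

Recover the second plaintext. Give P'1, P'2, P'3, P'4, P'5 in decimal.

In CTR with a reused counter, both messages share the same keystream S_i, so C_i ⊕ C'_i = P_i ⊕ P'_i and thus P'_i = P_i ⊕ C_i ⊕ C'_i.
P'1: 243 ⊕ 145 ⊕ 86 = 52.
P'2: 110 ⊕ 13 ⊕ 153 = 250.
P'3: 38 ⊕ 78 ⊕ 35 = 75.
P'4: 74 ⊕ 35 ⊕ 185 = 208.
P'5: 60 ⊕ 90 ⊕ 83 = 53.

P'1 = 52, P'2 = 250, P'3 = 75, P'4 = 208, P'5 = 53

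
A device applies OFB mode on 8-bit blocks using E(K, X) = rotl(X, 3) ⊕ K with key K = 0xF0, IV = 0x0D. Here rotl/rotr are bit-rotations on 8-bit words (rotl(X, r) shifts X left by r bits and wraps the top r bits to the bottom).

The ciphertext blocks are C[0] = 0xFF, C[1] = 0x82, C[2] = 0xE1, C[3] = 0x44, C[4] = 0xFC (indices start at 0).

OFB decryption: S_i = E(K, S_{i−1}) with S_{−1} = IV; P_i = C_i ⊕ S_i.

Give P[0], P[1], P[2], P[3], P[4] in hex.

P[0]: S = E(K, 0x0D) = 0x98; 0xFF ⊕ 0x98 = 0x67.
P[1]: S = E(K, 0x98) = 0x34; 0x82 ⊕ 0x34 = 0xB6.
P[2]: S = E(K, 0x34) = 0x51; 0xE1 ⊕ 0x51 = 0xB0.
P[3]: S = E(K, 0x51) = 0x7A; 0x44 ⊕ 0x7A = 0x3E.
P[4]: S = E(K, 0x7A) = 0x23; 0xFC ⊕ 0x23 = 0xDF.

P[0] = 0x67, P[1] = 0xB6, P[2] = 0xB0, P[3] = 0x3E, P[4] = 0xDF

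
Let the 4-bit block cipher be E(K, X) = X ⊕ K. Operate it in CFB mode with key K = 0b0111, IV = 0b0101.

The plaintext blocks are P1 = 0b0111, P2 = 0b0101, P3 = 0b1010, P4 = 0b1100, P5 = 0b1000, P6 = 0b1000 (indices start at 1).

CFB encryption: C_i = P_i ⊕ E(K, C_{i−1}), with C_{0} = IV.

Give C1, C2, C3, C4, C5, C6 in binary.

C1: E(K, 0b0101) = 0b0010; 0b0111 ⊕ 0b0010 = 0b0101.
C2: E(K, 0b0101) = 0b0010; 0b0101 ⊕ 0b0010 = 0b0111.
C3: E(K, 0b0111) = 0b0000; 0b1010 ⊕ 0b0000 = 0b1010.
C4: E(K, 0b1010) = 0b1101; 0b1100 ⊕ 0b1101 = 0b0001.
C5: E(K, 0b0001) = 0b0110; 0b1000 ⊕ 0b0110 = 0b1110.
C6: E(K, 0b1110) = 0b1001; 0b1000 ⊕ 0b1001 = 0b0001.

C1 = 0b0101, C2 = 0b0111, C3 = 0b1010, C4 = 0b0001, C5 = 0b1110, C6 = 0b0001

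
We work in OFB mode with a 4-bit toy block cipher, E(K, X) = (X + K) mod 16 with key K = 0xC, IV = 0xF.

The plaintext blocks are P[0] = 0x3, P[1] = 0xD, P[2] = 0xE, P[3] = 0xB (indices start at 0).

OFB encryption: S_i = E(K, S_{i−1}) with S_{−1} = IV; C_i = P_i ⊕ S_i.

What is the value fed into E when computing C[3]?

0x3

C[0]: S = E(K, 0xF) = 0xB; 0x3 ⊕ 0xB = 0x8.
C[1]: S = E(K, 0xB) = 0x7; 0xD ⊕ 0x7 = 0xA.
C[2]: S = E(K, 0x7) = 0x3; 0xE ⊕ 0x3 = 0xD.
C[3]: S = E(K, 0x3) = 0xF; 0xB ⊕ 0xF = 0x4.
So the input to E for block [3] is 0x3.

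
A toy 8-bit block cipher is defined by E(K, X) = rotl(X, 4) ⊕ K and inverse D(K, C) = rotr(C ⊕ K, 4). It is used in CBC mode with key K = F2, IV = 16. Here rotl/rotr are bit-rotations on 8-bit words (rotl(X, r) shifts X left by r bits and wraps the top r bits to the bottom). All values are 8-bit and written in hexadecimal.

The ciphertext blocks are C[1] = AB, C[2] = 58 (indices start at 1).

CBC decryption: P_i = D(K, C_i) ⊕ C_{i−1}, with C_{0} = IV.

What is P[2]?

P[2] = 01

P[2]: D(K, 58) = AA; AA ⊕ AB = 01.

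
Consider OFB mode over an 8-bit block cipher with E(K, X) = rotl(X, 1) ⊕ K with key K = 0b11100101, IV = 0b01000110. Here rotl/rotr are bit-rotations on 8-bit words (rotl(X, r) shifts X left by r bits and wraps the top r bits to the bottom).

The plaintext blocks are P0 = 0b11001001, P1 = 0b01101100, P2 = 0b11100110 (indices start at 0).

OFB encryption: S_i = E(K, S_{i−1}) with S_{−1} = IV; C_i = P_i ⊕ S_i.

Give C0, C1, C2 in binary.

C0 = 0b10100000, C1 = 0b01011011, C2 = 0b01101101

C0: S = E(K, 0b01000110) = 0b01101001; 0b11001001 ⊕ 0b01101001 = 0b10100000.
C1: S = E(K, 0b01101001) = 0b00110111; 0b01101100 ⊕ 0b00110111 = 0b01011011.
C2: S = E(K, 0b00110111) = 0b10001011; 0b11100110 ⊕ 0b10001011 = 0b01101101.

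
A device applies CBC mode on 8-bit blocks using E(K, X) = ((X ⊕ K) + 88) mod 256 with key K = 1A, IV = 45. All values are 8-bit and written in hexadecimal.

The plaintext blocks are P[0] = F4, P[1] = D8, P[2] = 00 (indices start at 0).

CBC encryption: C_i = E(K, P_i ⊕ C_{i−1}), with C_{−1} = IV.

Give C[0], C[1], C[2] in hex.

C[0]: P[0] ⊕ 45 = B1; E(K, B1) = 33.
C[1]: P[1] ⊕ 33 = EB; E(K, EB) = 79.
C[2]: P[2] ⊕ 79 = 79; E(K, 79) = EB.

C[0] = 33, C[1] = 79, C[2] = EB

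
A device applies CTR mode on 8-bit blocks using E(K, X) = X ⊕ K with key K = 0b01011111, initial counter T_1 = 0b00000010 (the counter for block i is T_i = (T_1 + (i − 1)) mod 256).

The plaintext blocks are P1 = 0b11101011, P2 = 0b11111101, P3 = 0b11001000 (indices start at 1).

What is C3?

C3 = 0b10010011

CTR encryption: S_i = E(K, T_i) where T_i is the counter for block i; C_i = P_i ⊕ S_i.
C1: T = 0b00000010, S = E(K, T) = 0b01011101; 0b11101011 ⊕ 0b01011101 = 0b10110110.
C2: T = 0b00000011, S = E(K, T) = 0b01011100; 0b11111101 ⊕ 0b01011100 = 0b10100001.
C3: T = 0b00000100, S = E(K, T) = 0b01011011; 0b11001000 ⊕ 0b01011011 = 0b10010011.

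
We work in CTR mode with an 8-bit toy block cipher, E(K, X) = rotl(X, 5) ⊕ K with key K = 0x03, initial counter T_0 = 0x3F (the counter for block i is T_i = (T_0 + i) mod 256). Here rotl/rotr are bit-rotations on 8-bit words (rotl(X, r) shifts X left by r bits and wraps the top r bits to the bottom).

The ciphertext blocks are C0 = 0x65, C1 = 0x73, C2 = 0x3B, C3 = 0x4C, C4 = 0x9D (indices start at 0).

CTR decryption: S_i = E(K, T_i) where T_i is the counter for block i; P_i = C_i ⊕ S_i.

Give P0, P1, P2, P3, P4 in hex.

P0: T = 0x3F, S = E(K, T) = 0xE4; 0x65 ⊕ 0xE4 = 0x81.
P1: T = 0x40, S = E(K, T) = 0x0B; 0x73 ⊕ 0x0B = 0x78.
P2: T = 0x41, S = E(K, T) = 0x2B; 0x3B ⊕ 0x2B = 0x10.
P3: T = 0x42, S = E(K, T) = 0x4B; 0x4C ⊕ 0x4B = 0x07.
P4: T = 0x43, S = E(K, T) = 0x6B; 0x9D ⊕ 0x6B = 0xF6.

P0 = 0x81, P1 = 0x78, P2 = 0x10, P3 = 0x07, P4 = 0xF6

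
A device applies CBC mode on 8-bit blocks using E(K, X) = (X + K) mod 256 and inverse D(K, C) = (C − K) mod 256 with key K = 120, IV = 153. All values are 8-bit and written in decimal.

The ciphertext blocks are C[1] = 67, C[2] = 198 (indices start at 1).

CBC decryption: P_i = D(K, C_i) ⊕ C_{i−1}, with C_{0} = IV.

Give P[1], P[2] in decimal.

P[1]: D(K, 67) = 203; 203 ⊕ 153 = 82.
P[2]: D(K, 198) = 78; 78 ⊕ 67 = 13.

P[1] = 82, P[2] = 13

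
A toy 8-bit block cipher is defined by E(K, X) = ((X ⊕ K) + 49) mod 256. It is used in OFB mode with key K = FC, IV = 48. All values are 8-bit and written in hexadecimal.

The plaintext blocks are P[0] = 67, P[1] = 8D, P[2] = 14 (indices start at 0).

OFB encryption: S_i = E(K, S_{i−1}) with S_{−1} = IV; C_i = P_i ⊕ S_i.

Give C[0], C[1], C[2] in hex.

C[0]: S = E(K, 48) = FD; 67 ⊕ FD = 9A.
C[1]: S = E(K, FD) = 4A; 8D ⊕ 4A = C7.
C[2]: S = E(K, 4A) = FF; 14 ⊕ FF = EB.

C[0] = 9A, C[1] = C7, C[2] = EB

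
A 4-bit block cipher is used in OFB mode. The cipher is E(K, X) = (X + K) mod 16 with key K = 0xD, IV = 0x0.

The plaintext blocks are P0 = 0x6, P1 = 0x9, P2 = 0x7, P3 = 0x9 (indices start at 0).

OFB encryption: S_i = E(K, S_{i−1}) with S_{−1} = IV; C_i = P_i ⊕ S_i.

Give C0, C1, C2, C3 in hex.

C0: S = E(K, 0x0) = 0xD; 0x6 ⊕ 0xD = 0xB.
C1: S = E(K, 0xD) = 0xA; 0x9 ⊕ 0xA = 0x3.
C2: S = E(K, 0xA) = 0x7; 0x7 ⊕ 0x7 = 0x0.
C3: S = E(K, 0x7) = 0x4; 0x9 ⊕ 0x4 = 0xD.

C0 = 0xB, C1 = 0x3, C2 = 0x0, C3 = 0xD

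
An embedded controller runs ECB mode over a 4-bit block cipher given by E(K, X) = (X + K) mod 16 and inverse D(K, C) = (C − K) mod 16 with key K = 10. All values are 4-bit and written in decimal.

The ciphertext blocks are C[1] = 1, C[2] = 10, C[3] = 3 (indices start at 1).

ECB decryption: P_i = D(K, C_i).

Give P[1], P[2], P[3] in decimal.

P[1]: D(K, 1) = 7.
P[2]: D(K, 10) = 0.
P[3]: D(K, 3) = 9.

P[1] = 7, P[2] = 0, P[3] = 9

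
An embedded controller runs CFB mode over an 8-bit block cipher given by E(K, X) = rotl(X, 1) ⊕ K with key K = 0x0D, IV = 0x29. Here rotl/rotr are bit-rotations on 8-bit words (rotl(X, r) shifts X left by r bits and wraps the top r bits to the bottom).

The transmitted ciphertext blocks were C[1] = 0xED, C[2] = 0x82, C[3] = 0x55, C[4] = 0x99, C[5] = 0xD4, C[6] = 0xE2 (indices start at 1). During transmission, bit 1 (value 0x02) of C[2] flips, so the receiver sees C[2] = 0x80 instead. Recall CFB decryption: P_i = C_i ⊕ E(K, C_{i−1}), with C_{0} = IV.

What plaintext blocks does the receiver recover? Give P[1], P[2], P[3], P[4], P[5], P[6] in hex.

P[1] = 0xB2, P[2] = 0x56, P[3] = 0x59, P[4] = 0x3E, P[5] = 0xEA, P[6] = 0x46

Only C[2] changed, to 0x80. In CFB, a change in C_i flips the same bit in P_i and garbles P_{i+1}. Decrypting the received ciphertext:
P[1]: E(K, 0x29) = 0x5F; 0xED ⊕ 0x5F = 0xB2.
P[2]: E(K, 0xED) = 0xD6; 0x80 ⊕ 0xD6 = 0x56.
P[3]: E(K, 0x80) = 0x0C; 0x55 ⊕ 0x0C = 0x59.
P[4]: E(K, 0x55) = 0xA7; 0x99 ⊕ 0xA7 = 0x3E.
P[5]: E(K, 0x99) = 0x3E; 0xD4 ⊕ 0x3E = 0xEA.
P[6]: E(K, 0xD4) = 0xA4; 0xE2 ⊕ 0xA4 = 0x46.
Blocks that differ from the original plaintext: P[2], P[3].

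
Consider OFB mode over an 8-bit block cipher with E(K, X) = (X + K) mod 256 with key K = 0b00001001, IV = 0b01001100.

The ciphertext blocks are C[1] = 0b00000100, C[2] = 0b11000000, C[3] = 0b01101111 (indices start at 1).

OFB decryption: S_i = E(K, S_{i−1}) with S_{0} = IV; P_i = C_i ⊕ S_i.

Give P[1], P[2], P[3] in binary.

P[1]: S = E(K, 0b01001100) = 0b01010101; 0b00000100 ⊕ 0b01010101 = 0b01010001.
P[2]: S = E(K, 0b01010101) = 0b01011110; 0b11000000 ⊕ 0b01011110 = 0b10011110.
P[3]: S = E(K, 0b01011110) = 0b01100111; 0b01101111 ⊕ 0b01100111 = 0b00001000.

P[1] = 0b01010001, P[2] = 0b10011110, P[3] = 0b00001000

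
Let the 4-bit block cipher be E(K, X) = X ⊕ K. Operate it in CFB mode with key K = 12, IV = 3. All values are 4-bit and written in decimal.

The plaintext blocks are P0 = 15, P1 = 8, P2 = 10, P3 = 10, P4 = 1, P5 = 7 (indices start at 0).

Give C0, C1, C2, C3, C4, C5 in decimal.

CFB encryption: C_i = P_i ⊕ E(K, C_{i−1}), with C_{−1} = IV.
C0: E(K, 3) = 15; 15 ⊕ 15 = 0.
C1: E(K, 0) = 12; 8 ⊕ 12 = 4.
C2: E(K, 4) = 8; 10 ⊕ 8 = 2.
C3: E(K, 2) = 14; 10 ⊕ 14 = 4.
C4: E(K, 4) = 8; 1 ⊕ 8 = 9.
C5: E(K, 9) = 5; 7 ⊕ 5 = 2.

C0 = 0, C1 = 4, C2 = 2, C3 = 4, C4 = 9, C5 = 2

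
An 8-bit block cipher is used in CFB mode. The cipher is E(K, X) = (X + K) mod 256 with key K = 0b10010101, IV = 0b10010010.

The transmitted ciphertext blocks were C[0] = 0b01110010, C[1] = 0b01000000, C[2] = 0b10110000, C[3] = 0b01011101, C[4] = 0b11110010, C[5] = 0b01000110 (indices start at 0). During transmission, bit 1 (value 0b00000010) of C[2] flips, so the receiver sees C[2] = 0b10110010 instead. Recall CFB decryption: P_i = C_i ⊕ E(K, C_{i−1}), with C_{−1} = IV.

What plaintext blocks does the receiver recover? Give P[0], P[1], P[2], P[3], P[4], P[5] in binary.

Only C[2] changed, to 0b10110010. In CFB, a change in C_i flips the same bit in P_i and garbles P_{i+1}. Decrypting the received ciphertext:
P[0]: E(K, 0b10010010) = 0b00100111; 0b01110010 ⊕ 0b00100111 = 0b01010101.
P[1]: E(K, 0b01110010) = 0b00000111; 0b01000000 ⊕ 0b00000111 = 0b01000111.
P[2]: E(K, 0b01000000) = 0b11010101; 0b10110010 ⊕ 0b11010101 = 0b01100111.
P[3]: E(K, 0b10110010) = 0b01000111; 0b01011101 ⊕ 0b01000111 = 0b00011010.
P[4]: E(K, 0b01011101) = 0b11110010; 0b11110010 ⊕ 0b11110010 = 0b00000000.
P[5]: E(K, 0b11110010) = 0b10000111; 0b01000110 ⊕ 0b10000111 = 0b11000001.
Blocks that differ from the original plaintext: P[2], P[3].

P[0] = 0b01010101, P[1] = 0b01000111, P[2] = 0b01100111, P[3] = 0b00011010, P[4] = 0b00000000, P[5] = 0b11000001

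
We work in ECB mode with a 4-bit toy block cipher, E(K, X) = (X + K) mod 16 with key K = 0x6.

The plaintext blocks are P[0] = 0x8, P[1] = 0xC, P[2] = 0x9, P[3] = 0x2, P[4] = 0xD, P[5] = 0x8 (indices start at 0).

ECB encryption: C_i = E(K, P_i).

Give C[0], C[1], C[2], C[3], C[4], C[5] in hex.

C[0] = 0xE, C[1] = 0x2, C[2] = 0xF, C[3] = 0x8, C[4] = 0x3, C[5] = 0xE

C[0]: E(K, 0x8) = 0xE.
C[1]: E(K, 0xC) = 0x2.
C[2]: E(K, 0x9) = 0xF.
C[3]: E(K, 0x2) = 0x8.
C[4]: E(K, 0xD) = 0x3.
C[5]: E(K, 0x8) = 0xE.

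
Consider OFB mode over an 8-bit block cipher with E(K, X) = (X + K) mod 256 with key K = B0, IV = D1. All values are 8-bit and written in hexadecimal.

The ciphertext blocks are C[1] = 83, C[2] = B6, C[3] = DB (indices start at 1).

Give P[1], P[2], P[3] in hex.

OFB decryption: S_i = E(K, S_{i−1}) with S_{0} = IV; P_i = C_i ⊕ S_i.
P[1]: S = E(K, D1) = 81; 83 ⊕ 81 = 02.
P[2]: S = E(K, 81) = 31; B6 ⊕ 31 = 87.
P[3]: S = E(K, 31) = E1; DB ⊕ E1 = 3A.

P[1] = 02, P[2] = 87, P[3] = 3A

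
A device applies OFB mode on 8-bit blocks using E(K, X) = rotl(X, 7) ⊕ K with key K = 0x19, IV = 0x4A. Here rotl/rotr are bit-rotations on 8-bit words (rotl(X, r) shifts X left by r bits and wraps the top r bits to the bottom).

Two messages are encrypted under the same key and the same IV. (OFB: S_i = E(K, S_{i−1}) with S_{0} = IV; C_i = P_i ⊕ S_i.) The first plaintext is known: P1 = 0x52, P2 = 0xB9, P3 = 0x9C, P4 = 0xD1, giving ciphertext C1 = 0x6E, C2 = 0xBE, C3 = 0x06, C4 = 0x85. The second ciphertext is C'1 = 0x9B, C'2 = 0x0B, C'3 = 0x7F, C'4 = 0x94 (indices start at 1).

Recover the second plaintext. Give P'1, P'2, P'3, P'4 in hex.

In OFB with a reused IV, both messages share the same keystream S_i, so C_i ⊕ C'_i = P_i ⊕ P'_i and thus P'_i = P_i ⊕ C_i ⊕ C'_i.
P'1: 0x52 ⊕ 0x6E ⊕ 0x9B = 0xA7.
P'2: 0xB9 ⊕ 0xBE ⊕ 0x0B = 0x0C.
P'3: 0x9C ⊕ 0x06 ⊕ 0x7F = 0xE5.
P'4: 0xD1 ⊕ 0x85 ⊕ 0x94 = 0xC0.

P'1 = 0xA7, P'2 = 0x0C, P'3 = 0xE5, P'4 = 0xC0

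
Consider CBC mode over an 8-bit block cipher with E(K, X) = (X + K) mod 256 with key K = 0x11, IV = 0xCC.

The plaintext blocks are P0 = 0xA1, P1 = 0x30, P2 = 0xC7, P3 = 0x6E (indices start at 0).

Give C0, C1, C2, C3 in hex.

C0 = 0x7E, C1 = 0x5F, C2 = 0xA9, C3 = 0xD8

CBC encryption: C_i = E(K, P_i ⊕ C_{i−1}), with C_{−1} = IV.
C0: P0 ⊕ 0xCC = 0x6D; E(K, 0x6D) = 0x7E.
C1: P1 ⊕ 0x7E = 0x4E; E(K, 0x4E) = 0x5F.
C2: P2 ⊕ 0x5F = 0x98; E(K, 0x98) = 0xA9.
C3: P3 ⊕ 0xA9 = 0xC7; E(K, 0xC7) = 0xD8.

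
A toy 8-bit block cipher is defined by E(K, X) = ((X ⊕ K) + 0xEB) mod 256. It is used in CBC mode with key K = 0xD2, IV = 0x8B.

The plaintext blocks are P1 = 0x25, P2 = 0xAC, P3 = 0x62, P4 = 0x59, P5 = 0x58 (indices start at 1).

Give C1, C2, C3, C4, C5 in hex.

C1 = 0x67, C2 = 0x04, C3 = 0x9F, C4 = 0xFF, C5 = 0x60

CBC encryption: C_i = E(K, P_i ⊕ C_{i−1}), with C_{0} = IV.
C1: P1 ⊕ 0x8B = 0xAE; E(K, 0xAE) = 0x67.
C2: P2 ⊕ 0x67 = 0xCB; E(K, 0xCB) = 0x04.
C3: P3 ⊕ 0x04 = 0x66; E(K, 0x66) = 0x9F.
C4: P4 ⊕ 0x9F = 0xC6; E(K, 0xC6) = 0xFF.
C5: P5 ⊕ 0xFF = 0xA7; E(K, 0xA7) = 0x60.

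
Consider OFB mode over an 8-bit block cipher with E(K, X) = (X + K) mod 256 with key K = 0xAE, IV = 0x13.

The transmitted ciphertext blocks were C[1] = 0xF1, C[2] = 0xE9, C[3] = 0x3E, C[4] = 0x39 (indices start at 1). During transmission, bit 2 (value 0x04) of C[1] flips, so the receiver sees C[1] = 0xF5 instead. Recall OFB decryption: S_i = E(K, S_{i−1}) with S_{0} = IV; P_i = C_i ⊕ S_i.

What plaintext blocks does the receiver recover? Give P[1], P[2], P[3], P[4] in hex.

P[1] = 0x34, P[2] = 0x86, P[3] = 0x23, P[4] = 0xF2

Only C[1] changed, to 0xF5. In OFB, a change in C_i flips the same bit in P_i only; the keystream is unaffected. Decrypting the received ciphertext:
P[1]: S = E(K, 0x13) = 0xC1; 0xF5 ⊕ 0xC1 = 0x34.
P[2]: S = E(K, 0xC1) = 0x6F; 0xE9 ⊕ 0x6F = 0x86.
P[3]: S = E(K, 0x6F) = 0x1D; 0x3E ⊕ 0x1D = 0x23.
P[4]: S = E(K, 0x1D) = 0xCB; 0x39 ⊕ 0xCB = 0xF2.
Blocks that differ from the original plaintext: P[1].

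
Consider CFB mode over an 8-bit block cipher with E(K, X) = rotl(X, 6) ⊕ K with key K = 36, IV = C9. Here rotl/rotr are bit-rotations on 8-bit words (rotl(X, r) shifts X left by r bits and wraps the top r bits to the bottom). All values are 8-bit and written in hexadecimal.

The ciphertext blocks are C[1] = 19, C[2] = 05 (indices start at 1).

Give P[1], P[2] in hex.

P[1] = 5D, P[2] = 75

CFB decryption: P_i = C_i ⊕ E(K, C_{i−1}), with C_{0} = IV.
P[1]: E(K, C9) = 44; 19 ⊕ 44 = 5D.
P[2]: E(K, 19) = 70; 05 ⊕ 70 = 75.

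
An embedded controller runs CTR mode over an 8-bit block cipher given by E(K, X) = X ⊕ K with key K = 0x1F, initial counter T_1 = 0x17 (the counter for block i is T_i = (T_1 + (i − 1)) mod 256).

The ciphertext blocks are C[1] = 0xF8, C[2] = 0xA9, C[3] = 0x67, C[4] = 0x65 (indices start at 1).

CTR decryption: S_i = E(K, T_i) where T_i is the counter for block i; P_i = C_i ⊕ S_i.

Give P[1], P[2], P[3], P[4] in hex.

P[1] = 0xF0, P[2] = 0xAE, P[3] = 0x61, P[4] = 0x60

P[1]: T = 0x17, S = E(K, T) = 0x08; 0xF8 ⊕ 0x08 = 0xF0.
P[2]: T = 0x18, S = E(K, T) = 0x07; 0xA9 ⊕ 0x07 = 0xAE.
P[3]: T = 0x19, S = E(K, T) = 0x06; 0x67 ⊕ 0x06 = 0x61.
P[4]: T = 0x1A, S = E(K, T) = 0x05; 0x65 ⊕ 0x05 = 0x60.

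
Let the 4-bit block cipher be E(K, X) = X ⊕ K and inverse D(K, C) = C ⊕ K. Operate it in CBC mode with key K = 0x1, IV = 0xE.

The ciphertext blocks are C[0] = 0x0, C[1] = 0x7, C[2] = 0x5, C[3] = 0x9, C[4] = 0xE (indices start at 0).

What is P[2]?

P[2] = 0x3

CBC decryption: P_i = D(K, C_i) ⊕ C_{i−1}, with C_{−1} = IV.
P[2]: D(K, 0x5) = 0x4; 0x4 ⊕ 0x7 = 0x3.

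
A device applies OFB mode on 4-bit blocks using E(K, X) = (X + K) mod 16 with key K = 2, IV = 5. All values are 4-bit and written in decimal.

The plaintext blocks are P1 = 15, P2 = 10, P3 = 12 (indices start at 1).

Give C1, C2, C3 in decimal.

C1 = 8, C2 = 3, C3 = 7

OFB encryption: S_i = E(K, S_{i−1}) with S_{0} = IV; C_i = P_i ⊕ S_i.
C1: S = E(K, 5) = 7; 15 ⊕ 7 = 8.
C2: S = E(K, 7) = 9; 10 ⊕ 9 = 3.
C3: S = E(K, 9) = 11; 12 ⊕ 11 = 7.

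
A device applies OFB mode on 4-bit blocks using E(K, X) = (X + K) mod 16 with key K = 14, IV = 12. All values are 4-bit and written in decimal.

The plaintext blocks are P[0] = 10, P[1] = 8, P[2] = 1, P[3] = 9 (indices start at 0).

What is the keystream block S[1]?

OFB encryption: S_i = E(K, S_{i−1}) with S_{−1} = IV; C_i = P_i ⊕ S_i.
C[0]: S = E(K, 12) = 10; 10 ⊕ 10 = 0.
C[1]: S = E(K, 10) = 8; 8 ⊕ 8 = 0.
So S[1] = 8.

8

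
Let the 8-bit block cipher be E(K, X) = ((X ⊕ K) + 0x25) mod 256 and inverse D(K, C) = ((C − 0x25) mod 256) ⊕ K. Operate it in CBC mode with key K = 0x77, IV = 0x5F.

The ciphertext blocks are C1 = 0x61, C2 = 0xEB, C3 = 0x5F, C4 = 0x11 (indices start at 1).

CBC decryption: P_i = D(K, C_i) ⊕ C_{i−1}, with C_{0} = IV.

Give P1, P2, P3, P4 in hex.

P1: D(K, 0x61) = 0x4B; 0x4B ⊕ 0x5F = 0x14.
P2: D(K, 0xEB) = 0xB1; 0xB1 ⊕ 0x61 = 0xD0.
P3: D(K, 0x5F) = 0x4D; 0x4D ⊕ 0xEB = 0xA6.
P4: D(K, 0x11) = 0x9B; 0x9B ⊕ 0x5F = 0xC4.

P1 = 0x14, P2 = 0xD0, P3 = 0xA6, P4 = 0xC4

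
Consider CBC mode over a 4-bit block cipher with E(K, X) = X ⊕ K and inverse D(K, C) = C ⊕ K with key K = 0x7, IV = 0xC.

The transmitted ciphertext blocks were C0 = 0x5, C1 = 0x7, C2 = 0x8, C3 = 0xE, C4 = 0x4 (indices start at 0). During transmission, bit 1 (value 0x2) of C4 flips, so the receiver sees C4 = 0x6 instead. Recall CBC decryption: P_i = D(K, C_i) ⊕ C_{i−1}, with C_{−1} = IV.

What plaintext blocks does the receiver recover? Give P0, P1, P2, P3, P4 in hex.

Only C4 changed, to 0x6. In CBC, a change in C_i garbles P_i and flips the same bit in P_{i+1}. Decrypting the received ciphertext:
P0: D(K, 0x5) = 0x2; 0x2 ⊕ 0xC = 0xE.
P1: D(K, 0x7) = 0x0; 0x0 ⊕ 0x5 = 0x5.
P2: D(K, 0x8) = 0xF; 0xF ⊕ 0x7 = 0x8.
P3: D(K, 0xE) = 0x9; 0x9 ⊕ 0x8 = 0x1.
P4: D(K, 0x6) = 0x1; 0x1 ⊕ 0xE = 0xF.
Blocks that differ from the original plaintext: P4.

P0 = 0xE, P1 = 0x5, P2 = 0x8, P3 = 0x1, P4 = 0xF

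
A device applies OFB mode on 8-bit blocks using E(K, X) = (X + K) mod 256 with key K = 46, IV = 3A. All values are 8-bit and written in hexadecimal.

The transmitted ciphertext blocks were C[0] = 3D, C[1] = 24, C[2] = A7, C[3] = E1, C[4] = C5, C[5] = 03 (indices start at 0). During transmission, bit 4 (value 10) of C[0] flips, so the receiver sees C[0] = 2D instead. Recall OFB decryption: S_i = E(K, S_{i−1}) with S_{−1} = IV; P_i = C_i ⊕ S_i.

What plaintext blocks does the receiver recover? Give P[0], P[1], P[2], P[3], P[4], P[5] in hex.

P[0] = AD, P[1] = E2, P[2] = AB, P[3] = B3, P[4] = 5D, P[5] = DD

Only C[0] changed, to 2D. In OFB, a change in C_i flips the same bit in P_i only; the keystream is unaffected. Decrypting the received ciphertext:
P[0]: S = E(K, 3A) = 80; 2D ⊕ 80 = AD.
P[1]: S = E(K, 80) = C6; 24 ⊕ C6 = E2.
P[2]: S = E(K, C6) = 0C; A7 ⊕ 0C = AB.
P[3]: S = E(K, 0C) = 52; E1 ⊕ 52 = B3.
P[4]: S = E(K, 52) = 98; C5 ⊕ 98 = 5D.
P[5]: S = E(K, 98) = DE; 03 ⊕ DE = DD.
Blocks that differ from the original plaintext: P[0].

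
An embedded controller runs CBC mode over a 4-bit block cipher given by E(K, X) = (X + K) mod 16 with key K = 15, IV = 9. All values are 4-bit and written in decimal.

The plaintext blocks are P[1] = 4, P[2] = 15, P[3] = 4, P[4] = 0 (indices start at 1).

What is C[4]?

C[4] = 4

CBC encryption: C_i = E(K, P_i ⊕ C_{i−1}), with C_{0} = IV.
C[1]: P[1] ⊕ 9 = 13; E(K, 13) = 12.
C[2]: P[2] ⊕ 12 = 3; E(K, 3) = 2.
C[3]: P[3] ⊕ 2 = 6; E(K, 6) = 5.
C[4]: P[4] ⊕ 5 = 5; E(K, 5) = 4.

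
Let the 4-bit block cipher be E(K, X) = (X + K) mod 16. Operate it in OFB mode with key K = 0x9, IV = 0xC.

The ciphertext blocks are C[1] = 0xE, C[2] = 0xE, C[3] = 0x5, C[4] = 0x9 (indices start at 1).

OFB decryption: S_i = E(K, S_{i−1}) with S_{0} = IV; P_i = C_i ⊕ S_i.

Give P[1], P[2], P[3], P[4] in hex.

P[1]: S = E(K, 0xC) = 0x5; 0xE ⊕ 0x5 = 0xB.
P[2]: S = E(K, 0x5) = 0xE; 0xE ⊕ 0xE = 0x0.
P[3]: S = E(K, 0xE) = 0x7; 0x5 ⊕ 0x7 = 0x2.
P[4]: S = E(K, 0x7) = 0x0; 0x9 ⊕ 0x0 = 0x9.

P[1] = 0xB, P[2] = 0x0, P[3] = 0x2, P[4] = 0x9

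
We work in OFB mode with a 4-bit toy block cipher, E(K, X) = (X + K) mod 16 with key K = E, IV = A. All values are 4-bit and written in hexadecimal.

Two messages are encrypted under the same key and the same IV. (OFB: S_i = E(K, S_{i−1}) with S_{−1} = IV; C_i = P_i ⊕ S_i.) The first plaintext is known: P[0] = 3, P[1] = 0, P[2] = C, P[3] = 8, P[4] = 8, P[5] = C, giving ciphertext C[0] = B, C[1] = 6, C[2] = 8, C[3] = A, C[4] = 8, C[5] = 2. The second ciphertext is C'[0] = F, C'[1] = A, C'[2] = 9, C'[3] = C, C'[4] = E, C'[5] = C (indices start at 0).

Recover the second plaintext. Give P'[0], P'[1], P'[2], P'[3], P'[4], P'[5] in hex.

P'[0] = 7, P'[1] = C, P'[2] = D, P'[3] = E, P'[4] = E, P'[5] = 2

In OFB with a reused IV, both messages share the same keystream S_i, so C_i ⊕ C'_i = P_i ⊕ P'_i and thus P'_i = P_i ⊕ C_i ⊕ C'_i.
P'[0]: 3 ⊕ B ⊕ F = 7.
P'[1]: 0 ⊕ 6 ⊕ A = C.
P'[2]: C ⊕ 8 ⊕ 9 = D.
P'[3]: 8 ⊕ A ⊕ C = E.
P'[4]: 8 ⊕ 8 ⊕ E = E.
P'[5]: C ⊕ 2 ⊕ C = 2.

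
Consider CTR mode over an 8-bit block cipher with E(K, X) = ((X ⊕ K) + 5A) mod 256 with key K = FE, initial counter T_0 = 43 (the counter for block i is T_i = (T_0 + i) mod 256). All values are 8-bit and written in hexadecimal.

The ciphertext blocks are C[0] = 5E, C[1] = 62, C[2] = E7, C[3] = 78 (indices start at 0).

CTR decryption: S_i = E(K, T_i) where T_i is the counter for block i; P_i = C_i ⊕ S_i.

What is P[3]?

P[3]: T = 46, S = E(K, T) = 12; 78 ⊕ 12 = 6A.

P[3] = 6A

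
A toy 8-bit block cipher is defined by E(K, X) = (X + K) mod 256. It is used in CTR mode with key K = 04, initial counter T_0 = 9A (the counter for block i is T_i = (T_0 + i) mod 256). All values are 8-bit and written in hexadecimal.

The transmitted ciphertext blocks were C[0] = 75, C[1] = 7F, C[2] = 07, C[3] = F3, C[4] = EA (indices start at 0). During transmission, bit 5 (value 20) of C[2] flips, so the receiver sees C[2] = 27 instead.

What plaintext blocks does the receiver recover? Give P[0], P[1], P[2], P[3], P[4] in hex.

CTR decryption: S_i = E(K, T_i) where T_i is the counter for block i; P_i = C_i ⊕ S_i.
Only C[2] changed, to 27. In CTR, a change in C_i flips the same bit in P_i only; the keystream is unaffected. Decrypting the received ciphertext:
P[0]: T = 9A, S = E(K, T) = 9E; 75 ⊕ 9E = EB.
P[1]: T = 9B, S = E(K, T) = 9F; 7F ⊕ 9F = E0.
P[2]: T = 9C, S = E(K, T) = A0; 27 ⊕ A0 = 87.
P[3]: T = 9D, S = E(K, T) = A1; F3 ⊕ A1 = 52.
P[4]: T = 9E, S = E(K, T) = A2; EA ⊕ A2 = 48.
Blocks that differ from the original plaintext: P[2].

P[0] = EB, P[1] = E0, P[2] = 87, P[3] = 52, P[4] = 48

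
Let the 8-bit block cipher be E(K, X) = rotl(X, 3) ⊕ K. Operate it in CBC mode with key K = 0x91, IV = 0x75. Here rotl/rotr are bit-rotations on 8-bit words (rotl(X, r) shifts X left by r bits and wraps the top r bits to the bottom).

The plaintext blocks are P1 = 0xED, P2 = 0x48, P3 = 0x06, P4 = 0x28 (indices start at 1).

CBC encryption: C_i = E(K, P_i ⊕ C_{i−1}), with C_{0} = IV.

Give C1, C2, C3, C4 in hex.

C1: P1 ⊕ 0x75 = 0x98; E(K, 0x98) = 0x55.
C2: P2 ⊕ 0x55 = 0x1D; E(K, 0x1D) = 0x79.
C3: P3 ⊕ 0x79 = 0x7F; E(K, 0x7F) = 0x6A.
C4: P4 ⊕ 0x6A = 0x42; E(K, 0x42) = 0x83.

C1 = 0x55, C2 = 0x79, C3 = 0x6A, C4 = 0x83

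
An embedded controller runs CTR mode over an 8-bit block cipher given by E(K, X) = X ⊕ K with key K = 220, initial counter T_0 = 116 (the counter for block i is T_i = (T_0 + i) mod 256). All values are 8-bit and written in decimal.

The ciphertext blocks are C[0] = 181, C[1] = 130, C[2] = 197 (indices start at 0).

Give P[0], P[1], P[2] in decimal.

P[0] = 29, P[1] = 43, P[2] = 111

CTR decryption: S_i = E(K, T_i) where T_i is the counter for block i; P_i = C_i ⊕ S_i.
P[0]: T = 116, S = E(K, T) = 168; 181 ⊕ 168 = 29.
P[1]: T = 117, S = E(K, T) = 169; 130 ⊕ 169 = 43.
P[2]: T = 118, S = E(K, T) = 170; 197 ⊕ 170 = 111.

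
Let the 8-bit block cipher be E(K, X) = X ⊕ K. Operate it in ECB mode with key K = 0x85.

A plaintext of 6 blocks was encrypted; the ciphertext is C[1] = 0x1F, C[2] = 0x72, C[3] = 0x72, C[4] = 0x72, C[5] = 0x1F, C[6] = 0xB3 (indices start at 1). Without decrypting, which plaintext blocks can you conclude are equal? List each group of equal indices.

P[1] = P[5]; P[2] = P[3] = P[4]

ECB encrypts each block independently with the same key, so equal ciphertext blocks imply equal plaintext blocks.
C[1] = C[5] = 0x1F, so P[1] = P[5].
C[2] = C[3] = C[4] = 0x72, so P[2] = P[3] = P[4].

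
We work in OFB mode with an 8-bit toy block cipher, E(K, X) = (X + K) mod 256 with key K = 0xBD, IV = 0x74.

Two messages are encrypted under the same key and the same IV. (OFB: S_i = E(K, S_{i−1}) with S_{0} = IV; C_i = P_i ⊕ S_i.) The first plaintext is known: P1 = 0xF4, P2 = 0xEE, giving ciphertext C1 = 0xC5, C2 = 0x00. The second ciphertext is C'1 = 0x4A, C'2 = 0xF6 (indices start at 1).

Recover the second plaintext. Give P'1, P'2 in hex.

In OFB with a reused IV, both messages share the same keystream S_i, so C_i ⊕ C'_i = P_i ⊕ P'_i and thus P'_i = P_i ⊕ C_i ⊕ C'_i.
P'1: 0xF4 ⊕ 0xC5 ⊕ 0x4A = 0x7B.
P'2: 0xEE ⊕ 0x00 ⊕ 0xF6 = 0x18.

P'1 = 0x7B, P'2 = 0x18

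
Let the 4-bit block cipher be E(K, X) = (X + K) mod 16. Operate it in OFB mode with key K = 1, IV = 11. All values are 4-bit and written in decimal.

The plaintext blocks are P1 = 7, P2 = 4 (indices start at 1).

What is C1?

OFB encryption: S_i = E(K, S_{i−1}) with S_{0} = IV; C_i = P_i ⊕ S_i.
C1: S = E(K, 11) = 12; 7 ⊕ 12 = 11.

C1 = 11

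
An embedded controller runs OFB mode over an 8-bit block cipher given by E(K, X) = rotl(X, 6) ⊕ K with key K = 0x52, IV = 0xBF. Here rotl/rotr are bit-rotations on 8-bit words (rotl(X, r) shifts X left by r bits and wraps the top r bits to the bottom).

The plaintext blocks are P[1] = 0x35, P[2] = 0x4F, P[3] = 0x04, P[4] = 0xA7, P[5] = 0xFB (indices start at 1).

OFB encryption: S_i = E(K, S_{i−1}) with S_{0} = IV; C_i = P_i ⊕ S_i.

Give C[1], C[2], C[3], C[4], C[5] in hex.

C[1]: S = E(K, 0xBF) = 0xBD; 0x35 ⊕ 0xBD = 0x88.
C[2]: S = E(K, 0xBD) = 0x3D; 0x4F ⊕ 0x3D = 0x72.
C[3]: S = E(K, 0x3D) = 0x1D; 0x04 ⊕ 0x1D = 0x19.
C[4]: S = E(K, 0x1D) = 0x15; 0xA7 ⊕ 0x15 = 0xB2.
C[5]: S = E(K, 0x15) = 0x17; 0xFB ⊕ 0x17 = 0xEC.

C[1] = 0x88, C[2] = 0x72, C[3] = 0x19, C[4] = 0xB2, C[5] = 0xEC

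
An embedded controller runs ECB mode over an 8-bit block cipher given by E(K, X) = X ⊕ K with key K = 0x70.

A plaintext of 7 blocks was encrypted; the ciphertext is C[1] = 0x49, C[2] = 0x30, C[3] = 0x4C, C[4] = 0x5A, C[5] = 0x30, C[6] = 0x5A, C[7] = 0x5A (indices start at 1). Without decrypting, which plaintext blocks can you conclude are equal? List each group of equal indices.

P[2] = P[5]; P[4] = P[6] = P[7]

ECB encrypts each block independently with the same key, so equal ciphertext blocks imply equal plaintext blocks.
C[2] = C[5] = 0x30, so P[2] = P[5].
C[4] = C[6] = C[7] = 0x5A, so P[4] = P[6] = P[7].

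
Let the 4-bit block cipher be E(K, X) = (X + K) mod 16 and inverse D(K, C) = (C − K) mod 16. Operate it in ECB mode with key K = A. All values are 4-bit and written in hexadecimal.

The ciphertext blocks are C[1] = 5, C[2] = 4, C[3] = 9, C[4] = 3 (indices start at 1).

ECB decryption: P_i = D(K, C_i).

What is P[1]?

P[1] = B

P[1]: D(K, 5) = B.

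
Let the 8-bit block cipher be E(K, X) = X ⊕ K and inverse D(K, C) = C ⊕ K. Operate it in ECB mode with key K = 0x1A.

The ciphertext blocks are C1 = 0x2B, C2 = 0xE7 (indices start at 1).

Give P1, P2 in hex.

P1 = 0x31, P2 = 0xFD

ECB decryption: P_i = D(K, C_i).
P1: D(K, 0x2B) = 0x31.
P2: D(K, 0xE7) = 0xFD.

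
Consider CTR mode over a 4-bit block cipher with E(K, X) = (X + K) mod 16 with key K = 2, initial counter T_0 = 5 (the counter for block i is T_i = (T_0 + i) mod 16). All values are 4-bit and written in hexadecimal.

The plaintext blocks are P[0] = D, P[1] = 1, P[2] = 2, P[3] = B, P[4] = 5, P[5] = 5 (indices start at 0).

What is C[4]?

CTR encryption: S_i = E(K, T_i) where T_i is the counter for block i; C_i = P_i ⊕ S_i.
C[0]: T = 5, S = E(K, T) = 7; D ⊕ 7 = A.
C[1]: T = 6, S = E(K, T) = 8; 1 ⊕ 8 = 9.
C[2]: T = 7, S = E(K, T) = 9; 2 ⊕ 9 = B.
C[3]: T = 8, S = E(K, T) = A; B ⊕ A = 1.
C[4]: T = 9, S = E(K, T) = B; 5 ⊕ B = E.

C[4] = E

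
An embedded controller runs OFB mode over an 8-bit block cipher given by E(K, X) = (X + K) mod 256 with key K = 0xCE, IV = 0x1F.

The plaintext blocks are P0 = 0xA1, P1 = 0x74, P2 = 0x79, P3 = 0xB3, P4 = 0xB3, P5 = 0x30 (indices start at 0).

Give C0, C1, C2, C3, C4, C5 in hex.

C0 = 0x4C, C1 = 0xCF, C2 = 0xF0, C3 = 0xE4, C4 = 0x96, C5 = 0xC3

OFB encryption: S_i = E(K, S_{i−1}) with S_{−1} = IV; C_i = P_i ⊕ S_i.
C0: S = E(K, 0x1F) = 0xED; 0xA1 ⊕ 0xED = 0x4C.
C1: S = E(K, 0xED) = 0xBB; 0x74 ⊕ 0xBB = 0xCF.
C2: S = E(K, 0xBB) = 0x89; 0x79 ⊕ 0x89 = 0xF0.
C3: S = E(K, 0x89) = 0x57; 0xB3 ⊕ 0x57 = 0xE4.
C4: S = E(K, 0x57) = 0x25; 0xB3 ⊕ 0x25 = 0x96.
C5: S = E(K, 0x25) = 0xF3; 0x30 ⊕ 0xF3 = 0xC3.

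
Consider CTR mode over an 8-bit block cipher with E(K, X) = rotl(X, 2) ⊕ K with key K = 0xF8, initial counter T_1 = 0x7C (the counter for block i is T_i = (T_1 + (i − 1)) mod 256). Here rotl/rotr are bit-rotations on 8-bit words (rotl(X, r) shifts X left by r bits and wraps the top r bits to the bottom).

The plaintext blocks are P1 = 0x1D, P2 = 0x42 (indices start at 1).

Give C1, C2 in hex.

CTR encryption: S_i = E(K, T_i) where T_i is the counter for block i; C_i = P_i ⊕ S_i.
C1: T = 0x7C, S = E(K, T) = 0x09; 0x1D ⊕ 0x09 = 0x14.
C2: T = 0x7D, S = E(K, T) = 0x0D; 0x42 ⊕ 0x0D = 0x4F.

C1 = 0x14, C2 = 0x4F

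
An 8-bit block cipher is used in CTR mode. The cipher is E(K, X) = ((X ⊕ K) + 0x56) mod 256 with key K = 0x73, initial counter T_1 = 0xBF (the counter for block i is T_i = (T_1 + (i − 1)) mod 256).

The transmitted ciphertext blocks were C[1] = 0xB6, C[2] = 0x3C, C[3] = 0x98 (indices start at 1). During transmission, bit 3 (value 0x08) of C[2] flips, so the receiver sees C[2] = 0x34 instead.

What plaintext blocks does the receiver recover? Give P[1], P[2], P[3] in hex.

P[1] = 0x94, P[2] = 0x3D, P[3] = 0x90

CTR decryption: S_i = E(K, T_i) where T_i is the counter for block i; P_i = C_i ⊕ S_i.
Only C[2] changed, to 0x34. In CTR, a change in C_i flips the same bit in P_i only; the keystream is unaffected. Decrypting the received ciphertext:
P[1]: T = 0xBF, S = E(K, T) = 0x22; 0xB6 ⊕ 0x22 = 0x94.
P[2]: T = 0xC0, S = E(K, T) = 0x09; 0x34 ⊕ 0x09 = 0x3D.
P[3]: T = 0xC1, S = E(K, T) = 0x08; 0x98 ⊕ 0x08 = 0x90.
Blocks that differ from the original plaintext: P[2].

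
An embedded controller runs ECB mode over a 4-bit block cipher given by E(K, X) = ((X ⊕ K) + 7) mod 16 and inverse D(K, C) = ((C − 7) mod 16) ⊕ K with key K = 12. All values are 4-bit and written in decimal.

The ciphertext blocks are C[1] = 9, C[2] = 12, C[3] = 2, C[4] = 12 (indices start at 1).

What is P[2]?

P[2] = 9

ECB decryption: P_i = D(K, C_i).
P[2]: D(K, 12) = 9.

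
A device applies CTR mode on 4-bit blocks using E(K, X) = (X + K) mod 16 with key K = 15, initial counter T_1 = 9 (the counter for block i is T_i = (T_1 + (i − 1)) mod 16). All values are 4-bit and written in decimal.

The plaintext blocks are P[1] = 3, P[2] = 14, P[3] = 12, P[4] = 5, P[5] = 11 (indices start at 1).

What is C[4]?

CTR encryption: S_i = E(K, T_i) where T_i is the counter for block i; C_i = P_i ⊕ S_i.
C[1]: T = 9, S = E(K, T) = 8; 3 ⊕ 8 = 11.
C[2]: T = 10, S = E(K, T) = 9; 14 ⊕ 9 = 7.
C[3]: T = 11, S = E(K, T) = 10; 12 ⊕ 10 = 6.
C[4]: T = 12, S = E(K, T) = 11; 5 ⊕ 11 = 14.

C[4] = 14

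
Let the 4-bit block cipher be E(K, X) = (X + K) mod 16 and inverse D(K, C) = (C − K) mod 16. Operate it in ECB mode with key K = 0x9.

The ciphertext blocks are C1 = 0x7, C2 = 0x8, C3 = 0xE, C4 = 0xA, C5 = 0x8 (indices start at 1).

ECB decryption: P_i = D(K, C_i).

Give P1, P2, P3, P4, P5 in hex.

P1 = 0xE, P2 = 0xF, P3 = 0x5, P4 = 0x1, P5 = 0xF

P1: D(K, 0x7) = 0xE.
P2: D(K, 0x8) = 0xF.
P3: D(K, 0xE) = 0x5.
P4: D(K, 0xA) = 0x1.
P5: D(K, 0x8) = 0xF.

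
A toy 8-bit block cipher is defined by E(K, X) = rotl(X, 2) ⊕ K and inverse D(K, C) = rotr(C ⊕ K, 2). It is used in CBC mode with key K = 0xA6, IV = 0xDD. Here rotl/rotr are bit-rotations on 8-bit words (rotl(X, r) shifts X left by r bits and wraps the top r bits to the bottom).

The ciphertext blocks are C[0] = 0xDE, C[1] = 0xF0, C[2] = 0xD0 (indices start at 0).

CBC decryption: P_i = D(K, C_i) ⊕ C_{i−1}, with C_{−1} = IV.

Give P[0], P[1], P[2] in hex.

P[0] = 0xC3, P[1] = 0x4B, P[2] = 0x6D

P[0]: D(K, 0xDE) = 0x1E; 0x1E ⊕ 0xDD = 0xC3.
P[1]: D(K, 0xF0) = 0x95; 0x95 ⊕ 0xDE = 0x4B.
P[2]: D(K, 0xD0) = 0x9D; 0x9D ⊕ 0xF0 = 0x6D.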